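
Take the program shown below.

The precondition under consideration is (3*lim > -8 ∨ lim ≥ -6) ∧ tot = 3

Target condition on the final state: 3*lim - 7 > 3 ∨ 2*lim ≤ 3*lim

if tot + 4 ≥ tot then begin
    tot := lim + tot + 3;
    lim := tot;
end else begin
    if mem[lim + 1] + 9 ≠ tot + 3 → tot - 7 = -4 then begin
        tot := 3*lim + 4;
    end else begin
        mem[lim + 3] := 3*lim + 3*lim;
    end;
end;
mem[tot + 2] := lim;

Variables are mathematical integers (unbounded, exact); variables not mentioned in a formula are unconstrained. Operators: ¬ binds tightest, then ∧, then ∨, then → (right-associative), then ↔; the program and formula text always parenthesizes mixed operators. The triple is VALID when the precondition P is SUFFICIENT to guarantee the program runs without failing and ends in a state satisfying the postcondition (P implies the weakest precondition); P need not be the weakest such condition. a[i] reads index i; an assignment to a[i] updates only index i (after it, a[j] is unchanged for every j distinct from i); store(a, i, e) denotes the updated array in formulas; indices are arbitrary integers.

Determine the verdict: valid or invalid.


Working backward. After the program, the postcondition 3*lim - 7 > 3 ∨ 2*lim ≤ 3*lim must hold; in canonical form it is 3*lim > 10 ∨ lim ≥ 0.
Before mem[tot + 2] := lim: 3*lim > 10 ∨ lim ≥ 0
Then branch requires 3*lim + 3*tot > 1 ∨ lim + tot ≥ -3; else branch requires ((mem[lim + 1] ≠ tot - 6 → tot = 3) → (3*lim > 10 ∨ lim ≥ 0)) ∧ ((¬(mem[lim + 1] ≠ tot - 6 → tot = 3)) → (3*lim > 10 ∨ lim ≥ 0)).
Before the if: 3*lim + 3*tot > 1 ∨ lim + tot ≥ -3
The weakest precondition is 3*lim + 3*tot > 1 ∨ lim + tot ≥ -3.
Check whether (3*lim > -8 ∨ lim ≥ -6) ∧ tot = 3 implies it.
Every state satisfying the precondition satisfies the weakest precondition: the implication holds.
Answer: valid


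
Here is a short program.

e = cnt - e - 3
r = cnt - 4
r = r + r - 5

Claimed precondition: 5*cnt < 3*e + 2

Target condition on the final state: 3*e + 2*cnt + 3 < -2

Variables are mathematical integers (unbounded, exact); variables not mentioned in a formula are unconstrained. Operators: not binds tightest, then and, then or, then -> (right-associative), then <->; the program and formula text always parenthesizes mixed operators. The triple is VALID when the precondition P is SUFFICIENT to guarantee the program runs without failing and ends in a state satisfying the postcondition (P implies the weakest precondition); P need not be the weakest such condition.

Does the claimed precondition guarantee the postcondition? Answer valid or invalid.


Working backward. After the program, the postcondition 3*e + 2*cnt + 3 < -2 must hold; in canonical form it is 2*cnt + 3*e < -5.
Before r := r + r - 5: 2*cnt + 3*e < -5
Before r := cnt - 4: 2*cnt + 3*e < -5
Before e := cnt - e - 3: 5*cnt < 3*e + 4
The weakest precondition is 5*cnt < 3*e + 4.
Check whether 5*cnt < 3*e + 2 implies it.
Every state satisfying the precondition satisfies the weakest precondition: the implication holds.
Answer: valid


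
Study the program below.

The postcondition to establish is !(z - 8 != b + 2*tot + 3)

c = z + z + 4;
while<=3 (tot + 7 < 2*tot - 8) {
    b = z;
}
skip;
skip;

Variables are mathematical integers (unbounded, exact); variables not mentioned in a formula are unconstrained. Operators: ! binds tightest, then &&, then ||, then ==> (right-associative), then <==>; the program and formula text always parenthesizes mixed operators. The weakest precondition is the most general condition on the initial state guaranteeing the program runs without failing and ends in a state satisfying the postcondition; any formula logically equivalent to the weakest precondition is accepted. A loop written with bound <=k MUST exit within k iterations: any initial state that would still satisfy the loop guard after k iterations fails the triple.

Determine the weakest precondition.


Working backward. After the program, the postcondition !(z - 8 != b + 2*tot + 3) must hold; in canonical form it is !(z != b + 2*tot + 11).
Before skip: !(z != b + 2*tot + 11)
Before skip: !(z != b + 2*tot + 11)
Before the loop (bound <=3), unroll the exhaustion recursion (WP_0 = exit-now case; WP_j = one more guarded iteration, up to j = 3):
  WP_0: (!(tot > 15)) && (!(z != b + 2*tot + 11))
  WP_1: (tot > 15 ==> ((!(tot > 15)) && (!(2*tot != -11)))) && ((!(tot > 15)) ==> (!(z != b + 2*tot + 11)))
  WP_2: (tot > 15 ==> ((tot > 15 ==> ((!(tot > 15)) && (!(2*tot != -11)))) && ((!(tot > 15)) ==> (!(2*tot != -11))))) && ((!(tot > 15)) ==> (!(z != b + 2*tot + 11)))
  WP_3: (tot > 15 ==> ((tot > 15 ==> ((tot > 15 ==> ((!(tot > 15)) && (!(2*tot != -11)))) && ((!(tot > 15)) ==> (!(2*tot != -11))))) && ((!(tot > 15)) ==> (!(2*tot != -11))))) && ((!(tot > 15)) ==> (!(z != b + 2*tot + 11)))
So before the loop: (tot > 15 ==> ((tot > 15 ==> ((tot > 15 ==> ((!(tot > 15)) && (!(2*tot != -11)))) && ((!(tot > 15)) ==> (!(2*tot != -11))))) && ((!(tot > 15)) ==> (!(2*tot != -11))))) && ((!(tot > 15)) ==> (!(z != b + 2*tot + 11)))
Before c := z + z + 4: (tot > 15 ==> ((tot > 15 ==> ((tot > 15 ==> ((!(tot > 15)) && (!(2*tot != -11)))) && ((!(tot > 15)) ==> (!(2*tot != -11))))) && ((!(tot > 15)) ==> (!(2*tot != -11))))) && ((!(tot > 15)) ==> (!(z != b + 2*tot + 11)))
Answer: WP = (tot > 15 ==> ((tot > 15 ==> ((tot > 15 ==> ((!(tot > 15)) && (!(2*tot != -11)))) && ((!(tot > 15)) ==> (!(2*tot != -11))))) && ((!(tot > 15)) ==> (!(2*tot != -11))))) && ((!(tot > 15)) ==> (!(z != b + 2*tot + 11)))


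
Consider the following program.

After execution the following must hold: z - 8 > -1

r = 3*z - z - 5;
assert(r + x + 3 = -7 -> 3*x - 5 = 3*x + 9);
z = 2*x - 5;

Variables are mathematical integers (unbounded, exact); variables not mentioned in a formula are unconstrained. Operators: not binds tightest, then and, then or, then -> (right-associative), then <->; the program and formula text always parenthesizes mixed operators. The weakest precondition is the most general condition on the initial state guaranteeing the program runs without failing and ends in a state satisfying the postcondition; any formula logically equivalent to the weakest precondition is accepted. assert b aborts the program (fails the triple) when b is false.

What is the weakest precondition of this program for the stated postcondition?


Working backward. After the program, the postcondition z - 8 > -1 must hold; in canonical form it is z > 7.
Before z := 2*x - 5: 2*x > 12
Before assert r + x + 3 = -7 -> 3*x - 5 = 3*x + 9: (not (r + x = -10)) and 2*x > 12
Before r := 3*z - z - 5: (not (x + 2*z = -5)) and 2*x > 12
Answer: WP = (not (x + 2*z = -5)) and 2*x > 12


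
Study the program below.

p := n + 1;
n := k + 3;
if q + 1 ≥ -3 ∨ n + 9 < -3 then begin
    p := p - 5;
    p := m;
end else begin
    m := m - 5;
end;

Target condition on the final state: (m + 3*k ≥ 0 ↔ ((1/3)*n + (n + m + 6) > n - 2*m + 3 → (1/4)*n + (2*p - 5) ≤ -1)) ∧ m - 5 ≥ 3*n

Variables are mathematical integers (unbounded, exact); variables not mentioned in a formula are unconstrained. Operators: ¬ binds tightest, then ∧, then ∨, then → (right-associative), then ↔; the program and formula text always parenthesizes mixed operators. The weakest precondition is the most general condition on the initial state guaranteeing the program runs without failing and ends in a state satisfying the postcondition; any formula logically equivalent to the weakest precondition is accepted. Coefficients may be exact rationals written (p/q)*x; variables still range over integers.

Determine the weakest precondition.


Working backward. After the program, the postcondition (m + 3*k ≥ 0 ↔ ((1/3)*n + (n + m + 6) > n - 2*m + 3 → (1/4)*n + (2*p - 5) ≤ -1)) ∧ m - 5 ≥ 3*n must hold; in canonical form it is (3*k + m ≥ 0 ↔ (3*m + (1/3)*n > -3 → (1/4)*n + 2*p ≤ 4)) ∧ m ≥ 3*n + 5.
Then branch requires (3*k + m ≥ 0 ↔ (3*m + (1/3)*n > -3 → 2*m + (1/4)*n ≤ 4)) ∧ m ≥ 3*n + 5; else branch requires (3*k + m ≥ 5 ↔ (3*m + (1/3)*n > 12 → (1/4)*n + 2*p ≤ 4)) ∧ m ≥ 3*n + 10.
Before the if: ((q ≥ -4 ∨ n < -12) → ((3*k + m ≥ 0 ↔ (3*m + (1/3)*n > -3 → 2*m + (1/4)*n ≤ 4)) ∧ m ≥ 3*n + 5)) ∧ ((¬(q ≥ -4 ∨ n < -12)) → ((3*k + m ≥ 5 ↔ (3*m + (1/3)*n > 12 → (1/4)*n + 2*p ≤ 4)) ∧ m ≥ 3*n + 10))
Before n := k + 3: ((q ≥ -4 ∨ k < -15) → ((3*k + m ≥ 0 ↔ ((1/3)*k + 3*m > -4 → (1/4)*k + 2*m ≤ 13/4)) ∧ m ≥ 3*k + 14)) ∧ ((¬(q ≥ -4 ∨ k < -15)) → ((3*k + m ≥ 5 ↔ ((1/3)*k + 3*m > 11 → (1/4)*k + 2*p ≤ 13/4)) ∧ m ≥ 3*k + 19))
Before p := n + 1: ((q ≥ -4 ∨ k < -15) → ((3*k + m ≥ 0 ↔ ((1/3)*k + 3*m > -4 → (1/4)*k + 2*m ≤ 13/4)) ∧ m ≥ 3*k + 14)) ∧ ((¬(q ≥ -4 ∨ k < -15)) → ((3*k + m ≥ 5 ↔ ((1/3)*k + 3*m > 11 → (1/4)*k + 2*n ≤ 5/4)) ∧ m ≥ 3*k + 19))
Answer: WP = ((q ≥ -4 ∨ k < -15) → ((3*k + m ≥ 0 ↔ ((1/3)*k + 3*m > -4 → (1/4)*k + 2*m ≤ 13/4)) ∧ m ≥ 3*k + 14)) ∧ ((¬(q ≥ -4 ∨ k < -15)) → ((3*k + m ≥ 5 ↔ ((1/3)*k + 3*m > 11 → (1/4)*k + 2*n ≤ 5/4)) ∧ m ≥ 3*k + 19))


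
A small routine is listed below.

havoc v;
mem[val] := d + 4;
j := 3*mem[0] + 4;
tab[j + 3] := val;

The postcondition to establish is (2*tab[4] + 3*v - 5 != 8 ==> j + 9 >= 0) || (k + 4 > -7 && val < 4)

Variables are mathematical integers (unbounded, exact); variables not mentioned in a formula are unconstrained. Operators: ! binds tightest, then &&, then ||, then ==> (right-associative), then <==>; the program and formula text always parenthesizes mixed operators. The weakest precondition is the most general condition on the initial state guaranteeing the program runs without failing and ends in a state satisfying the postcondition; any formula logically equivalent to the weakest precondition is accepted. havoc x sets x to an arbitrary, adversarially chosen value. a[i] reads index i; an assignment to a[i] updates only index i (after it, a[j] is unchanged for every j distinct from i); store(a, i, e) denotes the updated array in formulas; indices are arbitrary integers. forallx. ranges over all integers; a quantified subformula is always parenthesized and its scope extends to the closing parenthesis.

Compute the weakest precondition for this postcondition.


Working backward. After the program, the postcondition (2*tab[4] + 3*v - 5 != 8 ==> j + 9 >= 0) || (k + 4 > -7 && val < 4) must hold; in canonical form it is (2*tab[4] + 3*v != 13 ==> j >= -9) || (k > -11 && val < 4).
Before tab[j + 3] := val: (2*store(tab, j + 3, val)[4] + 3*v != 13 ==> j >= -9) || (k > -11 && val < 4)
Before j := 3*mem[0] + 4: (2*store(tab, 3*mem[0] + 7, val)[4] + 3*v != 13 ==> 3*mem[0] >= -13) || (k > -11 && val < 4)
Before mem[val] := d + 4: (2*store(tab, 3*store(mem, val, d + 4)[0] + 7, val)[4] + 3*v != 13 ==> 3*store(mem, val, d + 4)[0] >= -13) || (k > -11 && val < 4)
Before havoc v: forall v_1. ((2*store(tab, 3*store(mem, val, d + 4)[0] + 7, val)[4] + 3*v_1 != 13 ==> 3*store(mem, val, d + 4)[0] >= -13) || (k > -11 && val < 4))
Answer: WP = forall v_1. ((2*store(tab, 3*store(mem, val, d + 4)[0] + 7, val)[4] + 3*v_1 != 13 ==> 3*store(mem, val, d + 4)[0] >= -13) || (k > -11 && val < 4))


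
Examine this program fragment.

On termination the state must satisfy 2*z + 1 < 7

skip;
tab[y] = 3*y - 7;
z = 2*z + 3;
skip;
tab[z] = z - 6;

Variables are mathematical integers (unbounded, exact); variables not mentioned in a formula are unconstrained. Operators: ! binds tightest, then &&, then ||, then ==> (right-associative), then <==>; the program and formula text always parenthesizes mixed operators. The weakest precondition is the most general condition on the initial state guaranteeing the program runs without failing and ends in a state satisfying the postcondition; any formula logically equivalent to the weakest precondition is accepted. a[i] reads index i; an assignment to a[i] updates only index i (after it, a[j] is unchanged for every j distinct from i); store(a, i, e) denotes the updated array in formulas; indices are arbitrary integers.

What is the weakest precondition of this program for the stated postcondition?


Working backward. After the program, the postcondition 2*z + 1 < 7 must hold; in canonical form it is 2*z < 6.
Before tab[z] := z - 6: 2*z < 6
Before skip: 2*z < 6
Before z := 2*z + 3: 4*z < 0
Before tab[y] := 3*y - 7: 4*z < 0
Before skip: 4*z < 0
Answer: WP = 4*z < 0


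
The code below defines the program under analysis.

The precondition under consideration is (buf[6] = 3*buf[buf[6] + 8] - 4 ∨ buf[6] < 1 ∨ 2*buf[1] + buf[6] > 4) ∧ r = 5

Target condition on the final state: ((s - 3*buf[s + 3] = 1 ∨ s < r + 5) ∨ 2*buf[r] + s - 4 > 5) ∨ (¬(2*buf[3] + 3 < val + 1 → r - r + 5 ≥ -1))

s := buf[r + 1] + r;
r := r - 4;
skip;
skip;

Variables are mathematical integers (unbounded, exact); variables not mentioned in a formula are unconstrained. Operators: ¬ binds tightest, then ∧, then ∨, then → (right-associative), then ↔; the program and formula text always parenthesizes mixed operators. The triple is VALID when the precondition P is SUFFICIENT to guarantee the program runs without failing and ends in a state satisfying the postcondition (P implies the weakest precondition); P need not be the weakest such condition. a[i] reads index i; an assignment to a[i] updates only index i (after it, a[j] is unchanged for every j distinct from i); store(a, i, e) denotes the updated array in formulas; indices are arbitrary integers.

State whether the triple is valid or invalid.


Working backward. After the program, the postcondition ((s - 3*buf[s + 3] = 1 ∨ s < r + 5) ∨ 2*buf[r] + s - 4 > 5) ∨ (¬(2*buf[3] + 3 < val + 1 → r - r + 5 ≥ -1)) must hold; in canonical form it is s = 3*buf[s + 3] + 1 ∨ s < r + 5 ∨ 2*buf[r] + s > 9.
Before skip: s = 3*buf[s + 3] + 1 ∨ s < r + 5 ∨ 2*buf[r] + s > 9
Before skip: s = 3*buf[s + 3] + 1 ∨ s < r + 5 ∨ 2*buf[r] + s > 9
Before r := r - 4: s = 3*buf[s + 3] + 1 ∨ s < r + 1 ∨ 2*buf[r - 4] + s > 9
Before s := buf[r + 1] + r: buf[r + 1] + r = 3*buf[buf[r + 1] + r + 3] + 1 ∨ buf[r + 1] < 1 ∨ buf[r + 1] + 2*buf[r - 4] + r > 9
The weakest precondition is buf[r + 1] + r = 3*buf[buf[r + 1] + r + 3] + 1 ∨ buf[r + 1] < 1 ∨ buf[r + 1] + 2*buf[r - 4] + r > 9.
Check whether (buf[6] = 3*buf[buf[6] + 8] - 4 ∨ buf[6] < 1 ∨ 2*buf[1] + buf[6] > 4) ∧ r = 5 implies it.
Every state satisfying the precondition satisfies the weakest precondition: the implication holds.
Answer: valid


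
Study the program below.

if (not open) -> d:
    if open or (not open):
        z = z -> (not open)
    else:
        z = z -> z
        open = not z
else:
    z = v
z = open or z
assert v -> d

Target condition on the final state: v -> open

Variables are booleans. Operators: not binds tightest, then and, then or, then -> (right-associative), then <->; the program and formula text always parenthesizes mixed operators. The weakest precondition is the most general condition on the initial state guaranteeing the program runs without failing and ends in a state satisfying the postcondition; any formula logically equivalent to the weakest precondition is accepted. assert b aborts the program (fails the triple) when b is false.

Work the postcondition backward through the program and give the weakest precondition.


Working backward. After the program, v -> open must hold.
Before assert v -> d: (v -> d) and (v -> open)
Before z := open or z: (v -> d) and (v -> open)
Then branch requires (v -> d) and (v -> open); else branch requires (v -> d) and (v -> open).
Before the if: (((not open) -> d) -> ((v -> d) and (v -> open))) and ((not ((not open) -> d)) -> ((v -> d) and (v -> open)))
Answer: WP = (((not open) -> d) -> ((v -> d) and (v -> open))) and ((not ((not open) -> d)) -> ((v -> d) and (v -> open)))


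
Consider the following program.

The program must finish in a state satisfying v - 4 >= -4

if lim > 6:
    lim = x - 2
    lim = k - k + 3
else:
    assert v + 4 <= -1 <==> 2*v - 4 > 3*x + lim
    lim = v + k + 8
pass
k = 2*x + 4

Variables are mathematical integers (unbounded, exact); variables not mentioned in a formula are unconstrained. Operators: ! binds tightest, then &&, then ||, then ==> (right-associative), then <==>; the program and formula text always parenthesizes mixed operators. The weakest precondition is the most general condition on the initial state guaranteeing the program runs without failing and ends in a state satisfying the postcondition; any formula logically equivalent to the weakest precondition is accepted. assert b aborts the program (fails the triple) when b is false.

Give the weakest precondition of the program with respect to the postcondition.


Working backward. After the program, the postcondition v - 4 >= -4 must hold; in canonical form it is v >= 0.
Before k := 2*x + 4: v >= 0
Before skip: v >= 0
Then branch requires v >= 0; else branch requires (v <= -5 <==> 2*v > lim + 3*x + 4) && v >= 0.
Before the if: (lim > 6 ==> v >= 0) && ((!(lim > 6)) ==> ((v <= -5 <==> 2*v > lim + 3*x + 4) && v >= 0))
Answer: WP = (lim > 6 ==> v >= 0) && ((!(lim > 6)) ==> ((v <= -5 <==> 2*v > lim + 3*x + 4) && v >= 0))


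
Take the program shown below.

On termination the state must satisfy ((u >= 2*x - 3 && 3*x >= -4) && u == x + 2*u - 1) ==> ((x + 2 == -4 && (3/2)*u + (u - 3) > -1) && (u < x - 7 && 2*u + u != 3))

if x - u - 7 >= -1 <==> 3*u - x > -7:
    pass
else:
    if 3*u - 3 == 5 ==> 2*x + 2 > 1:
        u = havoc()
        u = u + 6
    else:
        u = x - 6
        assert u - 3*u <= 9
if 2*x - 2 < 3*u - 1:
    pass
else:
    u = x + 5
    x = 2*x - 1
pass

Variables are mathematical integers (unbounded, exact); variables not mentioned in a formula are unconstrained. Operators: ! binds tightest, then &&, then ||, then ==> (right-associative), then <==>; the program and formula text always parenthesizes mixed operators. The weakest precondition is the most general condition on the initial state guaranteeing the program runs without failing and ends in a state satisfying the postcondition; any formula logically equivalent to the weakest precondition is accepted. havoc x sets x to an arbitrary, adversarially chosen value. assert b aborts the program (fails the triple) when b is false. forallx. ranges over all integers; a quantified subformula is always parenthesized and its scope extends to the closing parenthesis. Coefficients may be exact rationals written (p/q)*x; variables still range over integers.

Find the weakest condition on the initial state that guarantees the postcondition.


Working backward. After the program, the postcondition ((u >= 2*x - 3 && 3*x >= -4) && u == x + 2*u - 1) ==> ((x + 2 == -4 && (3/2)*u + (u - 3) > -1) && (u < x - 7 && 2*u + u != 3)) must hold; in canonical form it is (u >= 2*x - 3 && 3*x >= -4 && u + x == 1) ==> (x == -6 && (5/2)*u > 2 && u < x - 7 && 3*u != 3).
Before skip: (u >= 2*x - 3 && 3*x >= -4 && u + x == 1) ==> (x == -6 && (5/2)*u > 2 && u < x - 7 && 3*u != 3)
Then branch requires (u >= 2*x - 3 && 3*x >= -4 && u + x == 1) ==> (x == -6 && (5/2)*u > 2 && u < x - 7 && 3*u != 3); else branch requires (3*x <= 10 && 6*x >= -1 && 3*x == -3) ==> (2*x == -5 && (5/2)*x > -21/2 && x > 13 && 3*x != -12).
Before the if: (2*x < 3*u + 1 ==> ((u >= 2*x - 3 && 3*x >= -4 && u + x == 1) ==> (x == -6 && (5/2)*u > 2 && u < x - 7 && 3*u != 3))) && ((!(2*x < 3*u + 1)) ==> ((3*x <= 10 && 6*x >= -1 && 3*x == -3) ==> (2*x == -5 && (5/2)*x > -21/2 && x > 13 && 3*x != -12)))
Then branch requires (2*x < 3*u + 1 ==> ((u >= 2*x - 3 && 3*x >= -4 && u + x == 1) ==> (x == -6 && (5/2)*u > 2 && u < x - 7 && 3*u != 3))) && ((!(2*x < 3*u + 1)) ==> ((3*x <= 10 && 6*x >= -1 && 3*x == -3) ==> (2*x == -5 && (5/2)*x > -21/2 && x > 13 && 3*x != -12))); else branch requires ((3*u == 8 ==> 2*x > -1) ==> (forall u_1. ((2*x < 3*u_1 + 19 ==> ((u_1 >= 2*x - 9 && 3*x >= -4 && u_1 + x == -5) ==> (x == -6 && (5/2)*u_1 > -13 && u_1 < x - 13 && 3*u_1 != -15))) && ((!(2*x < 3*u_1 + 19)) ==> ((3*x <= 10 && 6*x >= -1 && 3*x == -3) ==> (2*x == -5 && (5/2)*x > -21/2 && x > 13 && 3*x != -12)))))) && ((!(3*u == 8 ==> 2*x > -1)) ==> (2*x >= 3 && (x > 17 ==> (!(x <= -3 && 3*x >= -4 && 2*x == 7))) && ((!(x > 17)) ==> ((3*x <= 10 && 6*x >= -1 && 3*x == -3) ==> (2*x == -5 && (5/2)*x > -21/2 && x > 13 && 3*x != -12))))).
Before the if: ((x >= u + 6 <==> 3*u > x - 7) ==> ((2*x < 3*u + 1 ==> ((u >= 2*x - 3 && 3*x >= -4 && u + x == 1) ==> (x == -6 && (5/2)*u > 2 && u < x - 7 && 3*u != 3))) && ((!(2*x < 3*u + 1)) ==> ((3*x <= 10 && 6*x >= -1 && 3*x == -3) ==> (2*x == -5 && (5/2)*x > -21/2 && x > 13 && 3*x != -12))))) && ((!(x >= u + 6 <==> 3*u > x - 7)) ==> (((3*u == 8 ==> 2*x > -1) ==> (forall u_1. ((2*x < 3*u_1 + 19 ==> ((u_1 >= 2*x - 9 && 3*x >= -4 && u_1 + x == -5) ==> (x == -6 && (5/2)*u_1 > -13 && u_1 < x - 13 && 3*u_1 != -15))) && ((!(2*x < 3*u_1 + 19)) ==> ((3*x <= 10 && 6*x >= -1 && 3*x == -3) ==> (2*x == -5 && (5/2)*x > -21/2 && x > 13 && 3*x != -12)))))) && ((!(3*u == 8 ==> 2*x > -1)) ==> (2*x >= 3 && (x > 17 ==> (!(x <= -3 && 3*x >= -4 && 2*x == 7))) && ((!(x > 17)) ==> ((3*x <= 10 && 6*x >= -1 && 3*x == -3) ==> (2*x == -5 && (5/2)*x > -21/2 && x > 13 && 3*x != -12)))))))
Answer: WP = ((x >= u + 6 <==> 3*u > x - 7) ==> ((2*x < 3*u + 1 ==> ((u >= 2*x - 3 && 3*x >= -4 && u + x == 1) ==> (x == -6 && (5/2)*u > 2 && u < x - 7 && 3*u != 3))) && ((!(2*x < 3*u + 1)) ==> ((3*x <= 10 && 6*x >= -1 && 3*x == -3) ==> (2*x == -5 && (5/2)*x > -21/2 && x > 13 && 3*x != -12))))) && ((!(x >= u + 6 <==> 3*u > x - 7)) ==> (((3*u == 8 ==> 2*x > -1) ==> (forall u_1. ((2*x < 3*u_1 + 19 ==> ((u_1 >= 2*x - 9 && 3*x >= -4 && u_1 + x == -5) ==> (x == -6 && (5/2)*u_1 > -13 && u_1 < x - 13 && 3*u_1 != -15))) && ((!(2*x < 3*u_1 + 19)) ==> ((3*x <= 10 && 6*x >= -1 && 3*x == -3) ==> (2*x == -5 && (5/2)*x > -21/2 && x > 13 && 3*x != -12)))))) && ((!(3*u == 8 ==> 2*x > -1)) ==> (2*x >= 3 && (x > 17 ==> (!(x <= -3 && 3*x >= -4 && 2*x == 7))) && ((!(x > 17)) ==> ((3*x <= 10 && 6*x >= -1 && 3*x == -3) ==> (2*x == -5 && (5/2)*x > -21/2 && x > 13 && 3*x != -12)))))))


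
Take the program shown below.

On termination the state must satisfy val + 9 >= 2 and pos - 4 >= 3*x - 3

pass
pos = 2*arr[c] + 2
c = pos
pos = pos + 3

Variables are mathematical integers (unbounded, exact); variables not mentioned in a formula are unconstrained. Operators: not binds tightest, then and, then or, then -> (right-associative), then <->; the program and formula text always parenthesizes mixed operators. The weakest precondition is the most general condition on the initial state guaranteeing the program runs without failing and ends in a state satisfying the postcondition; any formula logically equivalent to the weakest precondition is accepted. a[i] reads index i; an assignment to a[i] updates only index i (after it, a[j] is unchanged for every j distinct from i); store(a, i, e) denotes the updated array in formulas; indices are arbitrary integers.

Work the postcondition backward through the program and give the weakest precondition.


Working backward. After the program, the postcondition val + 9 >= 2 and pos - 4 >= 3*x - 3 must hold; in canonical form it is val >= -7 and pos >= 3*x + 1.
Before pos := pos + 3: val >= -7 and pos >= 3*x - 2
Before c := pos: val >= -7 and pos >= 3*x - 2
Before pos := 2*arr[c] + 2: val >= -7 and 2*arr[c] >= 3*x - 4
Before skip: val >= -7 and 2*arr[c] >= 3*x - 4
Answer: WP = val >= -7 and 2*arr[c] >= 3*x - 4


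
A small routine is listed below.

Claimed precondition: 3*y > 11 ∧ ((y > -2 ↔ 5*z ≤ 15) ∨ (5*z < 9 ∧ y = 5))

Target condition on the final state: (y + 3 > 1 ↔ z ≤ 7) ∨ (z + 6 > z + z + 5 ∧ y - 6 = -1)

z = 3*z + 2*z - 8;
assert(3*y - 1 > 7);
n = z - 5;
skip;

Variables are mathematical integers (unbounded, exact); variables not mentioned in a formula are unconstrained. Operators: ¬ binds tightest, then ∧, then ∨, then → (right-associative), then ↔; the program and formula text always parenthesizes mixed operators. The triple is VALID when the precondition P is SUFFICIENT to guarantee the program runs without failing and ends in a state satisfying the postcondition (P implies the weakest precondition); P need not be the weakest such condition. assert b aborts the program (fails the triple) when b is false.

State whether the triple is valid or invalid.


Working backward. After the program, the postcondition (y + 3 > 1 ↔ z ≤ 7) ∨ (z + 6 > z + z + 5 ∧ y - 6 = -1) must hold; in canonical form it is (y > -2 ↔ z ≤ 7) ∨ (z < 1 ∧ y = 5).
Before skip: (y > -2 ↔ z ≤ 7) ∨ (z < 1 ∧ y = 5)
Before n := z - 5: (y > -2 ↔ z ≤ 7) ∨ (z < 1 ∧ y = 5)
Before assert 3*y - 1 > 7: 3*y > 8 ∧ ((y > -2 ↔ z ≤ 7) ∨ (z < 1 ∧ y = 5))
Before z := 3*z + 2*z - 8: 3*y > 8 ∧ ((y > -2 ↔ 5*z ≤ 15) ∨ (5*z < 9 ∧ y = 5))
The weakest precondition is 3*y > 8 ∧ ((y > -2 ↔ 5*z ≤ 15) ∨ (5*z < 9 ∧ y = 5)).
Check whether 3*y > 11 ∧ ((y > -2 ↔ 5*z ≤ 15) ∨ (5*z < 9 ∧ y = 5)) implies it.
Every state satisfying the precondition satisfies the weakest precondition: the implication holds.
Answer: valid


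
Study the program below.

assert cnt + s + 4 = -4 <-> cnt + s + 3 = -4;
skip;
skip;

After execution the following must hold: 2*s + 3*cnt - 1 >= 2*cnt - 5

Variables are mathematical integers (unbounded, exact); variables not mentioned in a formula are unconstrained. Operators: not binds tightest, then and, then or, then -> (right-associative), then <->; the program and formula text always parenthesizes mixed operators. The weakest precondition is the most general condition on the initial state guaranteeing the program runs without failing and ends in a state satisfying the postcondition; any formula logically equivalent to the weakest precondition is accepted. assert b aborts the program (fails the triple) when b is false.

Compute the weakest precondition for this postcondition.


Working backward. After the program, the postcondition 2*s + 3*cnt - 1 >= 2*cnt - 5 must hold; in canonical form it is cnt + 2*s >= -4.
Before skip: cnt + 2*s >= -4
Before skip: cnt + 2*s >= -4
Before assert cnt + s + 4 = -4 <-> cnt + s + 3 = -4: (cnt + s = -8 <-> cnt + s = -7) and cnt + 2*s >= -4
Answer: WP = (cnt + s = -8 <-> cnt + s = -7) and cnt + 2*s >= -4


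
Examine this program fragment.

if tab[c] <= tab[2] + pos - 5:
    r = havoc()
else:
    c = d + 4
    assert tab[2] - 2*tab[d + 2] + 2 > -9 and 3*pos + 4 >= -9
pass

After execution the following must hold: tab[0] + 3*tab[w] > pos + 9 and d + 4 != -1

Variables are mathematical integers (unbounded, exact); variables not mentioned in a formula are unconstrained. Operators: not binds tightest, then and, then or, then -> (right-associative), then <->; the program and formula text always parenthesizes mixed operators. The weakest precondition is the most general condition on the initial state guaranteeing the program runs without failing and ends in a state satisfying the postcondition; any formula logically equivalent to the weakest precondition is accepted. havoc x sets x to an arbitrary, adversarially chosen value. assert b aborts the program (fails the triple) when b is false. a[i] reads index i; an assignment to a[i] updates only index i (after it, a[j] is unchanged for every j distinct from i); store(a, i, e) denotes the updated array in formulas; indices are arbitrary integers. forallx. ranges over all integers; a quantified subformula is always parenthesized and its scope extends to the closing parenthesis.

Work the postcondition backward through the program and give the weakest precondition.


Working backward. After the program, the postcondition tab[0] + 3*tab[w] > pos + 9 and d + 4 != -1 must hold; in canonical form it is tab[0] + 3*tab[w] > pos + 9 and d != -5.
Before skip: tab[0] + 3*tab[w] > pos + 9 and d != -5
Then branch requires tab[0] + 3*tab[w] > pos + 9 and d != -5; else branch requires tab[2] > 2*tab[d + 2] - 11 and 3*pos >= -13 and tab[0] + 3*tab[w] > pos + 9 and d != -5.
Before the if: (tab[c] <= tab[2] + pos - 5 -> (tab[0] + 3*tab[w] > pos + 9 and d != -5)) and ((not (tab[c] <= tab[2] + pos - 5)) -> (tab[2] > 2*tab[d + 2] - 11 and 3*pos >= -13 and tab[0] + 3*tab[w] > pos + 9 and d != -5))
Answer: WP = (tab[c] <= tab[2] + pos - 5 -> (tab[0] + 3*tab[w] > pos + 9 and d != -5)) and ((not (tab[c] <= tab[2] + pos - 5)) -> (tab[2] > 2*tab[d + 2] - 11 and 3*pos >= -13 and tab[0] + 3*tab[w] > pos + 9 and d != -5))


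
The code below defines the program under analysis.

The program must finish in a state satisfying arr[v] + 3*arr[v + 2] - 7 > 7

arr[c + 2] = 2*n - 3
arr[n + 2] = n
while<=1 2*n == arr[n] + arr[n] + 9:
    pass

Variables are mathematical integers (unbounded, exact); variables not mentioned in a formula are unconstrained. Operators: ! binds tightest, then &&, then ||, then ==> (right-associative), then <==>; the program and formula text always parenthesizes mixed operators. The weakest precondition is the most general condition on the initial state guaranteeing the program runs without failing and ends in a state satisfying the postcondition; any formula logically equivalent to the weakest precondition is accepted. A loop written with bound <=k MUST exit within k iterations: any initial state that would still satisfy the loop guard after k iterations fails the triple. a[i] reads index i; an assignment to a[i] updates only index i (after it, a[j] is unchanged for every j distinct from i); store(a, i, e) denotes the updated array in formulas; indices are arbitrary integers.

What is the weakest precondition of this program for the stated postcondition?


Working backward. After the program, the postcondition arr[v] + 3*arr[v + 2] - 7 > 7 must hold; in canonical form it is 3*arr[v + 2] + arr[v] > 14.
Before the loop (bound <=1), unroll the exhaustion recursion (WP_0 = exit-now case; WP_j = one more guarded iteration, up to j = 1):
  WP_0: (!(2*n == 2*arr[n] + 9)) && 3*arr[v + 2] + arr[v] > 14
  WP_1: (2*n == 2*arr[n] + 9 ==> ((!(2*n == 2*arr[n] + 9)) && 3*arr[v + 2] + arr[v] > 14)) && ((!(2*n == 2*arr[n] + 9)) ==> 3*arr[v + 2] + arr[v] > 14)
So before the loop: (2*n == 2*arr[n] + 9 ==> ((!(2*n == 2*arr[n] + 9)) && 3*arr[v + 2] + arr[v] > 14)) && ((!(2*n == 2*arr[n] + 9)) ==> 3*arr[v + 2] + arr[v] > 14)
Before arr[n + 2] := n: (2*n == 2*store(arr, n + 2, n)[n] + 9 ==> ((!(2*n == 2*store(arr, n + 2, n)[n] + 9)) && 3*store(arr, n + 2, n)[v + 2] + store(arr, n + 2, n)[v] > 14)) && ((!(2*n == 2*store(arr, n + 2, n)[n] + 9)) ==> 3*store(arr, n + 2, n)[v + 2] + store(arr, n + 2, n)[v] > 14)
Before arr[c + 2] := 2*n - 3: (2*n == 2*store(store(arr, c + 2, 2*n - 3), n + 2, n)[n] + 9 ==> ((!(2*n == 2*store(store(arr, c + 2, 2*n - 3), n + 2, n)[n] + 9)) && 3*store(store(arr, c + 2, 2*n - 3), n + 2, n)[v + 2] + store(store(arr, c + 2, 2*n - 3), n + 2, n)[v] > 14)) && ((!(2*n == 2*store(store(arr, c + 2, 2*n - 3), n + 2, n)[n] + 9)) ==> 3*store(store(arr, c + 2, 2*n - 3), n + 2, n)[v + 2] + store(store(arr, c + 2, 2*n - 3), n + 2, n)[v] > 14)
Answer: WP = (2*n == 2*store(store(arr, c + 2, 2*n - 3), n + 2, n)[n] + 9 ==> ((!(2*n == 2*store(store(arr, c + 2, 2*n - 3), n + 2, n)[n] + 9)) && 3*store(store(arr, c + 2, 2*n - 3), n + 2, n)[v + 2] + store(store(arr, c + 2, 2*n - 3), n + 2, n)[v] > 14)) && ((!(2*n == 2*store(store(arr, c + 2, 2*n - 3), n + 2, n)[n] + 9)) ==> 3*store(store(arr, c + 2, 2*n - 3), n + 2, n)[v + 2] + store(store(arr, c + 2, 2*n - 3), n + 2, n)[v] > 14)


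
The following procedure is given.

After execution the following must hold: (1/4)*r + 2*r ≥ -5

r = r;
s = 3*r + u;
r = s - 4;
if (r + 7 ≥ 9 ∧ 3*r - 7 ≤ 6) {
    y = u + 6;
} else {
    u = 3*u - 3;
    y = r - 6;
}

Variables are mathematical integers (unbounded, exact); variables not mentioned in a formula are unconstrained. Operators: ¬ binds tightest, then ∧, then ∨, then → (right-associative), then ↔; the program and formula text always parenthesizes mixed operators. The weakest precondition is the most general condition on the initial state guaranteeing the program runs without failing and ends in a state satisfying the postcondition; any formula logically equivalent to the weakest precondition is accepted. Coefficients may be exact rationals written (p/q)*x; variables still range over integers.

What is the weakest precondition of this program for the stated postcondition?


Working backward. After the program, the postcondition (1/4)*r + 2*r ≥ -5 must hold; in canonical form it is (9/4)*r ≥ -5.
Then branch requires (9/4)*r ≥ -5; else branch requires (9/4)*r ≥ -5.
Before the if: ((r ≥ 2 ∧ 3*r ≤ 13) → (9/4)*r ≥ -5) ∧ ((¬(r ≥ 2 ∧ 3*r ≤ 13)) → (9/4)*r ≥ -5)
Before r := s - 4: ((s ≥ 6 ∧ 3*s ≤ 25) → (9/4)*s ≥ 4) ∧ ((¬(s ≥ 6 ∧ 3*s ≤ 25)) → (9/4)*s ≥ 4)
Before s := 3*r + u: ((3*r + u ≥ 6 ∧ 9*r + 3*u ≤ 25) → (27/4)*r + (9/4)*u ≥ 4) ∧ ((¬(3*r + u ≥ 6 ∧ 9*r + 3*u ≤ 25)) → (27/4)*r + (9/4)*u ≥ 4)
Before r := r: ((3*r + u ≥ 6 ∧ 9*r + 3*u ≤ 25) → (27/4)*r + (9/4)*u ≥ 4) ∧ ((¬(3*r + u ≥ 6 ∧ 9*r + 3*u ≤ 25)) → (27/4)*r + (9/4)*u ≥ 4)
Answer: WP = ((3*r + u ≥ 6 ∧ 9*r + 3*u ≤ 25) → (27/4)*r + (9/4)*u ≥ 4) ∧ ((¬(3*r + u ≥ 6 ∧ 9*r + 3*u ≤ 25)) → (27/4)*r + (9/4)*u ≥ 4)


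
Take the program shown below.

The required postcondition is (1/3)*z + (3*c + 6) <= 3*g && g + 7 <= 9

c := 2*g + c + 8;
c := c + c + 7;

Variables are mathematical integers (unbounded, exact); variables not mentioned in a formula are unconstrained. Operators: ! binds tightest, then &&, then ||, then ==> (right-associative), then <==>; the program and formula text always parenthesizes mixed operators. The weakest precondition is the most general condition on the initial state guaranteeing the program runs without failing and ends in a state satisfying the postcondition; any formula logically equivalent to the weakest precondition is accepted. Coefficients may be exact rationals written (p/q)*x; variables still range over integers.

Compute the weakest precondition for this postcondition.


Working backward. After the program, the postcondition (1/3)*z + (3*c + 6) <= 3*g && g + 7 <= 9 must hold; in canonical form it is 3*c + (1/3)*z <= 3*g - 6 && g <= 2.
Before c := c + c + 7: 6*c + (1/3)*z <= 3*g - 27 && g <= 2
Before c := 2*g + c + 8: 6*c + 9*g + (1/3)*z <= -75 && g <= 2
Answer: WP = 6*c + 9*g + (1/3)*z <= -75 && g <= 2


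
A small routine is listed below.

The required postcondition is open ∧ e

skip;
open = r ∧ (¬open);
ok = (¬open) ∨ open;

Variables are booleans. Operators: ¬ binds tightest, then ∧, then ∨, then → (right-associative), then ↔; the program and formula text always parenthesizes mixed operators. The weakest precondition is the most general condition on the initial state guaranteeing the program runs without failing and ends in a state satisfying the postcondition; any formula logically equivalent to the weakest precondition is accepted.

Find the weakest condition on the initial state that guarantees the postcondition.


Working backward. After the program, open ∧ e must hold.
Before ok := (¬open) ∨ open: open ∧ e
Before open := r ∧ (¬open): r ∧ (¬open) ∧ e
Before skip: r ∧ (¬open) ∧ e
Answer: WP = r ∧ (¬open) ∧ e


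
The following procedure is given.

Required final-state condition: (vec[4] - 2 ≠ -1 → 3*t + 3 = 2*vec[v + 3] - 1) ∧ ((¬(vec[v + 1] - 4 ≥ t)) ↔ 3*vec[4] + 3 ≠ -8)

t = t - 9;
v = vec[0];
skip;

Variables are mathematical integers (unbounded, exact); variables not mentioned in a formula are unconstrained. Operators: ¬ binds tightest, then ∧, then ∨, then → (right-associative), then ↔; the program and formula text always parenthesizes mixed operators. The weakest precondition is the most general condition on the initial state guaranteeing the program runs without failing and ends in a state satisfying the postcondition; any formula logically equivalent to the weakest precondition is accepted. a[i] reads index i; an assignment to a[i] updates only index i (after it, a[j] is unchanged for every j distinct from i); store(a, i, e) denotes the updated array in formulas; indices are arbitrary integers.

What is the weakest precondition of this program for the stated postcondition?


Working backward. After the program, the postcondition (vec[4] - 2 ≠ -1 → 3*t + 3 = 2*vec[v + 3] - 1) ∧ ((¬(vec[v + 1] - 4 ≥ t)) ↔ 3*vec[4] + 3 ≠ -8) must hold; in canonical form it is (vec[4] ≠ 1 → 3*t = 2*vec[v + 3] - 4) ∧ ((¬(vec[v + 1] ≥ t + 4)) ↔ 3*vec[4] ≠ -11).
Before skip: (vec[4] ≠ 1 → 3*t = 2*vec[v + 3] - 4) ∧ ((¬(vec[v + 1] ≥ t + 4)) ↔ 3*vec[4] ≠ -11)
Before v := vec[0]: (vec[4] ≠ 1 → 3*t = 2*vec[vec[0] + 3] - 4) ∧ ((¬(vec[vec[0] + 1] ≥ t + 4)) ↔ 3*vec[4] ≠ -11)
Before t := t - 9: (vec[4] ≠ 1 → 3*t = 2*vec[vec[0] + 3] + 23) ∧ ((¬(vec[vec[0] + 1] ≥ t - 5)) ↔ 3*vec[4] ≠ -11)
Answer: WP = (vec[4] ≠ 1 → 3*t = 2*vec[vec[0] + 3] + 23) ∧ ((¬(vec[vec[0] + 1] ≥ t - 5)) ↔ 3*vec[4] ≠ -11)


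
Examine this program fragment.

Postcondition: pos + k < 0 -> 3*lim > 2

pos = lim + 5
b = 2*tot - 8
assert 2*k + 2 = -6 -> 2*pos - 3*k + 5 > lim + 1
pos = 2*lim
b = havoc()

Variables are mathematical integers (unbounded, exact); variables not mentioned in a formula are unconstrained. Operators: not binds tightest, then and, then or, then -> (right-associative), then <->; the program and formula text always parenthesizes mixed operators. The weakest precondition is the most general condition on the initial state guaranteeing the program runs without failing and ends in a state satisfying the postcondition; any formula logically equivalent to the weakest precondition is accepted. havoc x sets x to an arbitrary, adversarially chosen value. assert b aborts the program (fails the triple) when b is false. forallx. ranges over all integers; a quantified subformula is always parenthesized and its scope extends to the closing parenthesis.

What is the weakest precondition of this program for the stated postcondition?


Working backward. After the program, the postcondition pos + k < 0 -> 3*lim > 2 must hold; in canonical form it is k + pos < 0 -> 3*lim > 2.
Before havoc b: k + pos < 0 -> 3*lim > 2
Before pos := 2*lim: k + 2*lim < 0 -> 3*lim > 2
Before assert 2*k + 2 = -6 -> 2*pos - 3*k + 5 > lim + 1: (2*k = -8 -> 2*pos > 3*k + lim - 4) and (k + 2*lim < 0 -> 3*lim > 2)
Before b := 2*tot - 8: (2*k = -8 -> 2*pos > 3*k + lim - 4) and (k + 2*lim < 0 -> 3*lim > 2)
Before pos := lim + 5: (2*k = -8 -> lim > 3*k - 14) and (k + 2*lim < 0 -> 3*lim > 2)
Answer: WP = (2*k = -8 -> lim > 3*k - 14) and (k + 2*lim < 0 -> 3*lim > 2)


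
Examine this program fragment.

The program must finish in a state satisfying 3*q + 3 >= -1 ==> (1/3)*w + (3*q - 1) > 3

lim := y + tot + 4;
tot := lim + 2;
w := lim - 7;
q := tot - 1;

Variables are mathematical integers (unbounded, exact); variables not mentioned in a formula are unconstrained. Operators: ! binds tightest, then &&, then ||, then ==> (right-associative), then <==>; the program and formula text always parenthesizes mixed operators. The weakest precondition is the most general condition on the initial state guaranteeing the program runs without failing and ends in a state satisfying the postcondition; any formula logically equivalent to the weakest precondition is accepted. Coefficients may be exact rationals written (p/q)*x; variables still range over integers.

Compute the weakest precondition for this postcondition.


Working backward. After the program, the postcondition 3*q + 3 >= -1 ==> (1/3)*w + (3*q - 1) > 3 must hold; in canonical form it is 3*q >= -4 ==> 3*q + (1/3)*w > 4.
Before q := tot - 1: 3*tot >= -1 ==> 3*tot + (1/3)*w > 7
Before w := lim - 7: 3*tot >= -1 ==> (1/3)*lim + 3*tot > 28/3
Before tot := lim + 2: 3*lim >= -7 ==> (10/3)*lim > 10/3
Before lim := y + tot + 4: 3*tot + 3*y >= -19 ==> (10/3)*tot + (10/3)*y > -10
Answer: WP = 3*tot + 3*y >= -19 ==> (10/3)*tot + (10/3)*y > -10


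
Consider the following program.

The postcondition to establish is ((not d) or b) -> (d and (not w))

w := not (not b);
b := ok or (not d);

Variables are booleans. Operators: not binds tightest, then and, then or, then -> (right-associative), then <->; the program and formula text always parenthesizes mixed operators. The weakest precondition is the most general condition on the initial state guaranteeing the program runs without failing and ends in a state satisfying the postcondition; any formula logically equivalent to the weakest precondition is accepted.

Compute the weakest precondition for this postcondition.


Working backward. After the program, ((not d) or b) -> (d and (not w)) must hold.
Before b := ok or (not d): ((not d) or ok) -> (d and (not w))
Before w := not (not b): ((not d) or ok) -> (d and (not b))
Answer: WP = ((not d) or ok) -> (d and (not b))
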